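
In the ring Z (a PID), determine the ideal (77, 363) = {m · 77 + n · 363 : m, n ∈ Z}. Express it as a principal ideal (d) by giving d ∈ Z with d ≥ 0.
In the PID Z, (a, b) is generated by gcd(a, b). Compute gcd(363, 77) with the extended Euclidean algorithm, tracking rows (r, s, t) with s·363 + t·77 = r:
  row A: (363, 1, 0)   [1·363 + 0·77 = 363]
  row B: (77, 0, 1)   [0·363 + 1·77 = 77]
  363 = 4·77 + 55   → row C = row A − 4·row B = (55, 1, −4)   [check: 1·363 − 4·77 = 55]
  77 = 1·55 + 22   → row D = row B − 1·row C = (22, −1, 5)   [check: −1·363 + 5·77 = 22]
  55 = 2·22 + 11   → row E = row C − 2·row D = (11, 3, −14)   [check: 3·363 − 14·77 = 11]
  22 = 2·11 + 0   → remainder 0, stop. gcd = 11 (last nonzero row E).
So gcd(77, 363) = 11, with Bézout identity 3·363 − 14·77 = 11. Containment (⊇): the Bézout identity exhibits 11 as an element of (77, 363), giving (11) ⊆ (77, 363). Containment (⊆): since 11 | 77 and 11 | 363 (77 = 11·7, 363 = 11·33), every Z-linear combination of 77 and 363 is divisible by 11, so (77, 363) ⊆ (11). Therefore (77, 363) = (11), d = 11.

Final answer: (77, 363) = (11); d = 11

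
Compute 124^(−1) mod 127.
Apply the extended Euclidean algorithm to (127, 124), tracking rows (r, s, t) with s·127 + t·124 = r. Each division r_prev = q·r_cur + r_new produces the new row as (previous row) − q·(current row):
  row A: (127, 1, 0)   [1·127 + 0·124 = 127]
  row B: (124, 0, 1)   [0·127 + 1·124 = 124]
  127 = 1·124 + 3   → row C = row A − 1·row B = (3, 1, −1)   [check: 1·127 − 1·124 = 3]
  124 = 41·3 + 1   → row D = row B − 41·row C = (1, −41, 42)   [check: −41·127 + 42·124 = 1]
  3 = 3·1 + 0   → remainder 0, stop. gcd = 1 (last nonzero row D).
The gcd is 1, so 124 is invertible mod 127. The last nonzero row gives −41·127 + 42·124 = 1, so t = 42. So 124^(−1) ≡ 42 (mod 127). Verify: 124 · 42 = 5208 ≡ 1 (mod 127). ✓

Final answer: 124^(−1) ≡ 42 (mod 127)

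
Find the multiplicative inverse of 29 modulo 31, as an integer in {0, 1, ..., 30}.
Apply the extended Euclidean algorithm to (31, 29), tracking rows (r, s, t) with s·31 + t·29 = r. Each division r_prev = q·r_cur + r_new produces the new row as (previous row) − q·(current row):
  row A: (31, 1, 0)   [1·31 + 0·29 = 31]
  row B: (29, 0, 1)   [0·31 + 1·29 = 29]
  31 = 1·29 + 2   → row C = row A − 1·row B = (2, 1, −1)   [check: 1·31 − 1·29 = 2]
  29 = 14·2 + 1   → row D = row B − 14·row C = (1, −14, 15)   [check: −14·31 + 15·29 = 1]
  2 = 2·1 + 0   → remainder 0, stop. gcd = 1 (last nonzero row D).
The gcd is 1, so 29 is invertible mod 31. The last nonzero row gives −14·31 + 15·29 = 1, so t = 15. So 29^(−1) ≡ 15 (mod 31). Verify: 29 · 15 = 435 ≡ 1 (mod 31). ✓

Final answer: 29^(−1) ≡ 15 (mod 31)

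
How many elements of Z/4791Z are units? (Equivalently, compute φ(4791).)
An element a ∈ Z/4791Z is a unit iff gcd(a, 4791) = 1, so the number of units is φ(4791). φ is multiplicative, with φ(p^e) = p^e − p^(e−1). Factorise 4791 = 3 · 1597. Then
  φ(4791) = (3 − 1) · (1597 − 1) = 2 · 1596 = 3192.

Final answer: Z/4791Z has φ(4791) = 3192 units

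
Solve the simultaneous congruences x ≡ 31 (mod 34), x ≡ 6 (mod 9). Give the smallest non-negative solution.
x ≡ 303 (mod 306); the representative in [0, 306) is 303

The moduli 34, 9 are pairwise coprime, so by the CRT there is a unique solution mod 34·9 = 306.
Solve by successive substitution. Start with x ≡ 31 (mod 34).
  Combine with x ≡ 6 (mod 9): write x = 31 + 34·t and require 31 + 34·t ≡ 6 (mod 9), i.e. 34·t ≡ 6 − 31 ≡ 2 (mod 9). Since 34^(−1) ≡ 4 (mod 9) (34 ≡ 7 (mod 9)), t ≡ 4·2 ≡ 8 (mod 9). So x ≡ 31 + 34·8 = 303 (mod 306).
Unique solution in [0, 306): x = 303.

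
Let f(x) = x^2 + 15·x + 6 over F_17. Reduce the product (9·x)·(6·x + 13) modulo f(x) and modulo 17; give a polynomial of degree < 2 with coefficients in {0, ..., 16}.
Multiply as integer polynomials: a · b = 54·x^2 + 117·x. Reducing coefficients mod 17: a · b ≡ 3·x^2 + 15·x. Now divide by f(x) = x^2 + 15·x + 6 in F_17[x], eliminating the leading term at each step:
  leading term 3·x^2: subtract (3)·f(x) = 3·x^2 + 11·x + 1, leaving 4·x + 16 (coefficients mod 17)
The degree is now < 2, so this is the remainder. Hence a · b ≡ 4·x + 16 in F_17[x]/(f).

Final answer: a · b ≡ 4·x + 16 (mod f(x))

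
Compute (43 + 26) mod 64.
5

Both summands are already reduced mod 64. 43 + 26 = 69; 69 = 1·64 + 5, so (43 + 26) mod 64 = 5.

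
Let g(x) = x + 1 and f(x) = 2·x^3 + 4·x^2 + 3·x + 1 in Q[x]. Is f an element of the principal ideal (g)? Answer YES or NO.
In Q[x] the ideal (g) consists of all multiples of g, so f ∈ (g) iff g | f, i.e. iff the remainder of f on division by g is 0. Divide f by g (g is monic, so eliminate the leading term of the running remainder at each step):
  leading term 2·x^3: subtract (2·x^2)·g(x) = 2·x^3 + 2·x^2, leaving 2·x^2 + 3·x + 1
  leading term 2·x^2: subtract (2·x)·g(x) = 2·x^2 + 2·x, leaving x + 1
  leading term x: subtract (1)·g(x) = x + 1, leaving 0
The remainder is 0, so f(x) = g(x) · h(x) with h(x) = 2·x^2 + 2·x + 1. Hence g | f, i.e. f ∈ (g).

Final answer: YES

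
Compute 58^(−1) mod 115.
58^(−1) ≡ 2 (mod 115)

Apply the extended Euclidean algorithm to (115, 58), tracking rows (r, s, t) with s·115 + t·58 = r. Each division r_prev = q·r_cur + r_new produces the new row as (previous row) − q·(current row):
  row A: (115, 1, 0)   [1·115 + 0·58 = 115]
  row B: (58, 0, 1)   [0·115 + 1·58 = 58]
  115 = 1·58 + 57   → row C = row A − 1·row B = (57, 1, −1)   [check: 1·115 − 1·58 = 57]
  58 = 1·57 + 1   → row D = row B − 1·row C = (1, −1, 2)   [check: −1·115 + 2·58 = 1]
  57 = 57·1 + 0   → remainder 0, stop. gcd = 1 (last nonzero row D).
The gcd is 1, so 58 is invertible mod 115. The last nonzero row gives −1·115 + 2·58 = 1, so t = 2. So 58^(−1) ≡ 2 (mod 115). Verify: 58 · 2 = 116 ≡ 1 (mod 115). ✓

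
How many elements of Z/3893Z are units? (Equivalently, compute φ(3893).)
An element a ∈ Z/3893Z is a unit iff gcd(a, 3893) = 1, so the number of units is φ(3893). φ is multiplicative, with φ(p^e) = p^e − p^(e−1). Factorise 3893 = 17 · 229. Then
  φ(3893) = (17 − 1) · (229 − 1) = 16 · 228 = 3648.

Final answer: Z/3893Z has φ(3893) = 3648 units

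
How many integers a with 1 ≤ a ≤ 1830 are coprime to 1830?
The number of a ∈ {1, ..., 1830} with gcd(a, 1830) = 1 is by definition Euler's totient φ(1830). φ is multiplicative, with φ(p^e) = p^e − p^(e−1). Factorise 1830 = 2 · 3 · 5 · 61. Then
  φ(1830) = (2 − 1) · (3 − 1) · (5 − 1) · (61 − 1) = 1 · 2 · 4 · 60 = 480.
So there are 480 such integers.

Final answer: 480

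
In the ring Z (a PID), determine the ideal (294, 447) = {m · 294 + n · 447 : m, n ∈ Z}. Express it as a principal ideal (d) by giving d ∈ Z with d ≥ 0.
(294, 447) = (3); d = 3

In the PID Z, (a, b) is generated by gcd(a, b). Compute gcd(447, 294) with the extended Euclidean algorithm, tracking rows (r, s, t) with s·447 + t·294 = r:
  row A: (447, 1, 0)   [1·447 + 0·294 = 447]
  row B: (294, 0, 1)   [0·447 + 1·294 = 294]
  447 = 1·294 + 153   → row C = row A − 1·row B = (153, 1, −1)   [check: 1·447 − 1·294 = 153]
  294 = 1·153 + 141   → row D = row B − 1·row C = (141, −1, 2)   [check: −1·447 + 2·294 = 141]
  153 = 1·141 + 12   → row E = row C − 1·row D = (12, 2, −3)   [check: 2·447 − 3·294 = 12]
  141 = 11·12 + 9   → row F = row D − 11·row E = (9, −23, 35)   [check: −23·447 + 35·294 = 9]
  12 = 1·9 + 3   → row G = row E − 1·row F = (3, 25, −38)   [check: 25·447 − 38·294 = 3]
  9 = 3·3 + 0   → remainder 0, stop. gcd = 3 (last nonzero row G).
So gcd(294, 447) = 3, with Bézout identity 25·447 − 38·294 = 3. Containment (⊇): the Bézout identity exhibits 3 as an element of (294, 447), giving (3) ⊆ (294, 447). Containment (⊆): since 3 | 294 and 3 | 447 (294 = 3·98, 447 = 3·149), every Z-linear combination of 294 and 447 is divisible by 3, so (294, 447) ⊆ (3). Therefore (294, 447) = (3), d = 3.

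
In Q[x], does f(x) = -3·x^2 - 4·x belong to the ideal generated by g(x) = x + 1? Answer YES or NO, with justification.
In Q[x] the ideal (g) consists of all multiples of g, so f ∈ (g) iff g | f, i.e. iff the remainder of f on division by g is 0. Divide f by g (g is monic, so eliminate the leading term of the running remainder at each step):
  leading term -3·x^2: subtract (-3·x)·g(x) = -3·x^2 - 3·x, leaving -x
  leading term -x: subtract (-1)·g(x) = -x - 1, leaving 1
The remainder r(x) = 1 ≠ 0 (and deg r < deg g), so g ∤ f, i.e. f ∉ (g).

Final answer: NO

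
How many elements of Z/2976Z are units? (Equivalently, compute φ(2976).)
Z/2976Z has φ(2976) = 960 units

An element a ∈ Z/2976Z is a unit iff gcd(a, 2976) = 1, so the number of units is φ(2976). φ is multiplicative, with φ(p^e) = p^e − p^(e−1). Factorise 2976 = 2^5 · 3 · 31. Then
  φ(2976) = (2^5 − 2^4) · (3 − 1) · (31 − 1) = 16 · 2 · 30 = 960.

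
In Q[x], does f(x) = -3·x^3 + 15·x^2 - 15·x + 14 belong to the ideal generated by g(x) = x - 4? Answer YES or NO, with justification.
In Q[x] the ideal (g) consists of all multiples of g, so f ∈ (g) iff g | f, i.e. iff the remainder of f on division by g is 0. Divide f by g (g is monic, so eliminate the leading term of the running remainder at each step):
  leading term -3·x^3: subtract (-3·x^2)·g(x) = -3·x^3 + 12·x^2, leaving 3·x^2 - 15·x + 14
  leading term 3·x^2: subtract (3·x)·g(x) = 3·x^2 - 12·x, leaving 14 - 3·x
  leading term -3·x: subtract (-3)·g(x) = 12 - 3·x, leaving 2
The remainder r(x) = 2 ≠ 0 (and deg r < deg g), so g ∤ f, i.e. f ∉ (g).

Final answer: NO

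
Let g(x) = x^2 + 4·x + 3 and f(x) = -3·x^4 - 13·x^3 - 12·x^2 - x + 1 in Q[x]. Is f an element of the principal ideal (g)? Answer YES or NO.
NO

In Q[x] the ideal (g) consists of all multiples of g, so f ∈ (g) iff g | f, i.e. iff the remainder of f on division by g is 0. Divide f by g (g is monic, so eliminate the leading term of the running remainder at each step):
  leading term -3·x^4: subtract (-3·x^2)·g(x) = -3·x^4 - 12·x^3 - 9·x^2, leaving -x^3 - 3·x^2 - x + 1
  leading term -x^3: subtract (-x)·g(x) = -x^3 - 4·x^2 - 3·x, leaving x^2 + 2·x + 1
  leading term x^2: subtract (1)·g(x) = x^2 + 4·x + 3, leaving -2·x - 2
The remainder r(x) = -2·x - 2 ≠ 0 (and deg r < deg g), so g ∤ f, i.e. f ∉ (g).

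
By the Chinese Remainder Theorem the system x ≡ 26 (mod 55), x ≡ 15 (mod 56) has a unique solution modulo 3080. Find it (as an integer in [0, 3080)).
The moduli 55, 56 are pairwise coprime, so by the CRT there is a unique solution mod 55·56 = 3080.
Solve by successive substitution. Start with x ≡ 26 (mod 55).
  Combine with x ≡ 15 (mod 56): write x = 26 + 55·t and require 26 + 55·t ≡ 15 (mod 56), i.e. 55·t ≡ 15 − 26 ≡ 45 (mod 56). Since 55^(−1) ≡ 55 (mod 56), t ≡ 55·45 ≡ 11 (mod 56). So x ≡ 26 + 55·11 = 631 (mod 3080).
Unique solution in [0, 3080): x = 631.

Final answer: x ≡ 631 (mod 3080); the representative in [0, 3080) is 631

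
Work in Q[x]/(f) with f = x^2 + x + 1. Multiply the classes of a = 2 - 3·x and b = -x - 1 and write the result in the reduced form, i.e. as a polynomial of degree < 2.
First multiply in Q[x] without reducing: a · b = 3·x^2 + x - 2. Now divide by f(x) = x^2 + x + 1, eliminating the leading term at each step:
  leading term 3·x^2: subtract (3)·f(x) = 3·x^2 + 3·x + 3, leaving -2·x - 5
The degree is now < 2, so this is the remainder. Hence a · b ≡ -2·x - 5 in Q[x]/(f).

Final answer: a · b ≡ -2·x - 5 (mod f(x))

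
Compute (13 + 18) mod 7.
3

Reduce the summands first: 13 ≡ 6, 18 ≡ 4 (mod 7), so 13 + 18 ≡ 6 + 4 (mod 7). 6 + 4 = 10; 10 = 1·7 + 3, so (13 + 18) mod 7 = 3.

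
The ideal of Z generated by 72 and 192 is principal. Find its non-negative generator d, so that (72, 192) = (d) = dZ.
In the PID Z, (a, b) is generated by gcd(a, b). Compute gcd(192, 72) with the extended Euclidean algorithm, tracking rows (r, s, t) with s·192 + t·72 = r:
  row A: (192, 1, 0)   [1·192 + 0·72 = 192]
  row B: (72, 0, 1)   [0·192 + 1·72 = 72]
  192 = 2·72 + 48   → row C = row A − 2·row B = (48, 1, −2)   [check: 1·192 − 2·72 = 48]
  72 = 1·48 + 24   → row D = row B − 1·row C = (24, −1, 3)   [check: −1·192 + 3·72 = 24]
  48 = 2·24 + 0   → remainder 0, stop. gcd = 24 (last nonzero row D).
So gcd(72, 192) = 24, with Bézout identity −1·192 + 3·72 = 24. Containment (⊇): the Bézout identity exhibits 24 as an element of (72, 192), giving (24) ⊆ (72, 192). Containment (⊆): since 24 | 72 and 24 | 192 (72 = 24·3, 192 = 24·8), every Z-linear combination of 72 and 192 is divisible by 24, so (72, 192) ⊆ (24). Therefore (72, 192) = (24), d = 24.

Final answer: (72, 192) = (24); d = 24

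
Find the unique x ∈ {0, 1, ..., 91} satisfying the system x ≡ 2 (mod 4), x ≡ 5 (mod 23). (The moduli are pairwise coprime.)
The moduli 4, 23 are pairwise coprime, so by the CRT there is a unique solution mod 4·23 = 92.
Solve by successive substitution. Start with x ≡ 2 (mod 4).
  Combine with x ≡ 5 (mod 23): write x = 2 + 4·t and require 2 + 4·t ≡ 5 (mod 23), i.e. 4·t ≡ 5 − 2 ≡ 3 (mod 23). Since 4^(−1) ≡ 6 (mod 23), t ≡ 6·3 ≡ 18 (mod 23). So x ≡ 2 + 4·18 = 74 (mod 92).
Unique solution in [0, 92): x = 74.

Final answer: x ≡ 74 (mod 92); the representative in [0, 92) is 74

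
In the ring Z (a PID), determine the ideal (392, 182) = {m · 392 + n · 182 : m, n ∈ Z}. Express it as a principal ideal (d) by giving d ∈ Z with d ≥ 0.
(392, 182) = (14); d = 14

In the PID Z, (a, b) is generated by gcd(a, b). Compute gcd(392, 182) with the extended Euclidean algorithm, tracking rows (r, s, t) with s·392 + t·182 = r:
  row A: (392, 1, 0)   [1·392 + 0·182 = 392]
  row B: (182, 0, 1)   [0·392 + 1·182 = 182]
  392 = 2·182 + 28   → row C = row A − 2·row B = (28, 1, −2)   [check: 1·392 − 2·182 = 28]
  182 = 6·28 + 14   → row D = row B − 6·row C = (14, −6, 13)   [check: −6·392 + 13·182 = 14]
  28 = 2·14 + 0   → remainder 0, stop. gcd = 14 (last nonzero row D).
So gcd(392, 182) = 14, with Bézout identity −6·392 + 13·182 = 14. Containment (⊇): the Bézout identity exhibits 14 as an element of (392, 182), giving (14) ⊆ (392, 182). Containment (⊆): since 14 | 392 and 14 | 182 (392 = 14·28, 182 = 14·13), every Z-linear combination of 392 and 182 is divisible by 14, so (392, 182) ⊆ (14). Therefore (392, 182) = (14), d = 14.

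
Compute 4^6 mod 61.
Use repeated squaring. Binary(6) = 110. Walk through the bits of the exponent 6 left-to-right: at each bit after the leading one, square the running value, then multiply by 4 if the bit is 1 (always reducing mod 61):
  bit 1 = 1 (leading): start with 4.
  bit 2 = 1: square 4^2 = 16; bit is 1, so multiply 16·4 = 64 ≡ 3 (mod 61).
  bit 3 = 0: square 3^2 = 9 (mod 61).
Final value: 4^6 ≡ 9 (mod 61).

Final answer: 9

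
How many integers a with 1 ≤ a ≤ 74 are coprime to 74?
36

The number of a ∈ {1, ..., 74} with gcd(a, 74) = 1 is by definition Euler's totient φ(74). φ is multiplicative, with φ(p^e) = p^e − p^(e−1). Factorise 74 = 2 · 37. Then
  φ(74) = (2 − 1) · (37 − 1) = 1 · 36 = 36.
So there are 36 such integers.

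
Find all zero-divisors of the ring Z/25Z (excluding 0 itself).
An element a ∈ Z/25Z (with a ≠ 0) is a zero-divisor iff gcd(a, 25) > 1 (because a is a unit precisely when gcd(a, n) = 1, and in Z/nZ every nonzero, non-unit element is a zero-divisor). Scan a = 1, ..., 24 and keep those with gcd(a, 25) > 1:
  gcd(5, 25) = 5, gcd(10, 25) = 5, gcd(15, 25) = 5, gcd(20, 25) = 5.
All other a ∈ {1, ..., 24} have gcd(a, 25) = 1 and are units. So the nonzero zero-divisors are exactly the 4 values of a appearing in this scan.

Final answer: nonzero zero-divisors of Z/25Z = {5, 10, 15, 20}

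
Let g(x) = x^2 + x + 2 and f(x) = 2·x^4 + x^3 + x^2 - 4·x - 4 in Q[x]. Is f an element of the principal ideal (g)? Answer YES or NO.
YES

In Q[x] the ideal (g) consists of all multiples of g, so f ∈ (g) iff g | f, i.e. iff the remainder of f on division by g is 0. Divide f by g (g is monic, so eliminate the leading term of the running remainder at each step):
  leading term 2·x^4: subtract (2·x^2)·g(x) = 2·x^4 + 2·x^3 + 4·x^2, leaving -x^3 - 3·x^2 - 4·x - 4
  leading term -x^3: subtract (-x)·g(x) = -x^3 - x^2 - 2·x, leaving -2·x^2 - 2·x - 4
  leading term -2·x^2: subtract (-2)·g(x) = -2·x^2 - 2·x - 4, leaving 0
The remainder is 0, so f(x) = g(x) · h(x) with h(x) = 2·x^2 - x - 2. Hence g | f, i.e. f ∈ (g).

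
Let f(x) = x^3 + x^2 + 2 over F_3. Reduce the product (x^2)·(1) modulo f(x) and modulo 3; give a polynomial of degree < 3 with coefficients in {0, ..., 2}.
a · b ≡ x^2 (mod f(x))

Multiply as integer polynomials: a · b = x^2. Reducing coefficients mod 3: a · b ≡ x^2. This already has degree < 3, so no reduction by f is needed. Hence a · b ≡ x^2 in F_3[x]/(f).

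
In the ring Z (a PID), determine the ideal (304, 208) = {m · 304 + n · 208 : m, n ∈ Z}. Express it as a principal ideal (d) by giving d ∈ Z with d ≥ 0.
In the PID Z, (a, b) is generated by gcd(a, b). Compute gcd(304, 208) with the extended Euclidean algorithm, tracking rows (r, s, t) with s·304 + t·208 = r:
  row A: (304, 1, 0)   [1·304 + 0·208 = 304]
  row B: (208, 0, 1)   [0·304 + 1·208 = 208]
  304 = 1·208 + 96   → row C = row A − 1·row B = (96, 1, −1)   [check: 1·304 − 1·208 = 96]
  208 = 2·96 + 16   → row D = row B − 2·row C = (16, −2, 3)   [check: −2·304 + 3·208 = 16]
  96 = 6·16 + 0   → remainder 0, stop. gcd = 16 (last nonzero row D).
So gcd(304, 208) = 16, with Bézout identity −2·304 + 3·208 = 16. Containment (⊇): the Bézout identity exhibits 16 as an element of (304, 208), giving (16) ⊆ (304, 208). Containment (⊆): since 16 | 304 and 16 | 208 (304 = 16·19, 208 = 16·13), every Z-linear combination of 304 and 208 is divisible by 16, so (304, 208) ⊆ (16). Therefore (304, 208) = (16), d = 16.

Final answer: (304, 208) = (16); d = 16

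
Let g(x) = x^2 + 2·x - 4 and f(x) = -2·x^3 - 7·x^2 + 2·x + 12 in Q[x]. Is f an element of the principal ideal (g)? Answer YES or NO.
YES

In Q[x] the ideal (g) consists of all multiples of g, so f ∈ (g) iff g | f, i.e. iff the remainder of f on division by g is 0. Divide f by g (g is monic, so eliminate the leading term of the running remainder at each step):
  leading term -2·x^3: subtract (-2·x)·g(x) = -2·x^3 - 4·x^2 + 8·x, leaving -3·x^2 - 6·x + 12
  leading term -3·x^2: subtract (-3)·g(x) = -3·x^2 - 6·x + 12, leaving 0
The remainder is 0, so f(x) = g(x) · h(x) with h(x) = -2·x - 3. Hence g | f, i.e. f ∈ (g).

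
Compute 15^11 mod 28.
Use repeated squaring. Binary(11) = 1011. Walk through the bits of the exponent 11 left-to-right: at each bit after the leading one, square the running value, then multiply by 15 if the bit is 1 (always reducing mod 28):
  bit 1 = 1 (leading): start with 15.
  bit 2 = 0: square 15^2 = 225 ≡ 1 (mod 28).
  bit 3 = 1: square 1^2 = 1; bit is 1, so multiply 1·15 = 15 (mod 28).
  bit 4 = 1: square 15^2 = 225 ≡ 1; bit is 1, so multiply 1·15 = 15 (mod 28).
Final value: 15^11 ≡ 15 (mod 28).

Final answer: 15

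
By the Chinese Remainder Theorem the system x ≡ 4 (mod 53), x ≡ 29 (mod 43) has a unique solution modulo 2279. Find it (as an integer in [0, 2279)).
The moduli 53, 43 are pairwise coprime, so by the CRT there is a unique solution mod 53·43 = 2279.
Solve by successive substitution. Start with x ≡ 4 (mod 53).
  Combine with x ≡ 29 (mod 43): write x = 4 + 53·t and require 4 + 53·t ≡ 29 (mod 43), i.e. 53·t ≡ 29 − 4 ≡ 25 (mod 43). Since 53^(−1) ≡ 13 (mod 43) (53 ≡ 10 (mod 43)), t ≡ 13·25 ≡ 24 (mod 43). So x ≡ 4 + 53·24 = 1276 (mod 2279).
Unique solution in [0, 2279): x = 1276.

Final answer: x ≡ 1276 (mod 2279); the representative in [0, 2279) is 1276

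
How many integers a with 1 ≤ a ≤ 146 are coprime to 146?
The number of a ∈ {1, ..., 146} with gcd(a, 146) = 1 is by definition Euler's totient φ(146). φ is multiplicative, with φ(p^e) = p^e − p^(e−1). Factorise 146 = 2 · 73. Then
  φ(146) = (2 − 1) · (73 − 1) = 1 · 72 = 72.
So there are 72 such integers.

Final answer: 72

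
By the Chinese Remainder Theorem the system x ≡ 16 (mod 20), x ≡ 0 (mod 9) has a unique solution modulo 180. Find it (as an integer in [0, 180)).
The moduli 20, 9 are pairwise coprime, so by the CRT there is a unique solution mod 20·9 = 180.
Solve by successive substitution. Start with x ≡ 16 (mod 20).
  Combine with x ≡ 0 (mod 9): write x = 16 + 20·t and require 16 + 20·t ≡ 0 (mod 9), i.e. 20·t ≡ 0 − 16 ≡ 2 (mod 9). Since 20^(−1) ≡ 5 (mod 9) (20 ≡ 2 (mod 9)), t ≡ 5·2 ≡ 1 (mod 9). So x ≡ 16 + 20·1 = 36 (mod 180).
Unique solution in [0, 180): x = 36.

Final answer: x ≡ 36 (mod 180); the representative in [0, 180) is 36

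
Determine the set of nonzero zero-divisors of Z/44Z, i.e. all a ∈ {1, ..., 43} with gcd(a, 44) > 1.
nonzero zero-divisors of Z/44Z = {2, 4, 6, 8, 10, 11, 12, 14, 16, 18, 20, 22, 24, 26, 28, 30, 32, 33, 34, 36, 38, 40, 42}

An element a ∈ Z/44Z (with a ≠ 0) is a zero-divisor iff gcd(a, 44) > 1 (because a is a unit precisely when gcd(a, n) = 1, and in Z/nZ every nonzero, non-unit element is a zero-divisor). Scan a = 1, ..., 43 and keep those with gcd(a, 44) > 1:
  gcd(2, 44) = 2, gcd(4, 44) = 4, gcd(6, 44) = 2, gcd(8, 44) = 4, gcd(10, 44) = 2, gcd(11, 44) = 11, gcd(12, 44) = 4, gcd(14, 44) = 2, gcd(16, 44) = 4, gcd(18, 44) = 2, gcd(20, 44) = 4, gcd(22, 44) = 22, gcd(24, 44) = 4, gcd(26, 44) = 2, gcd(28, 44) = 4, gcd(30, 44) = 2, gcd(32, 44) = 4, gcd(33, 44) = 11, gcd(34, 44) = 2, gcd(36, 44) = 4, gcd(38, 44) = 2, gcd(40, 44) = 4, gcd(42, 44) = 2.
All other a ∈ {1, ..., 43} have gcd(a, 44) = 1 and are units. So the nonzero zero-divisors are exactly the 23 values of a appearing in this scan.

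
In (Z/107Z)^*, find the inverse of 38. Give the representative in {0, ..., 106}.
38^(−1) ≡ 31 (mod 107)

Apply the extended Euclidean algorithm to (107, 38), tracking rows (r, s, t) with s·107 + t·38 = r. Each division r_prev = q·r_cur + r_new produces the new row as (previous row) − q·(current row):
  row A: (107, 1, 0)   [1·107 + 0·38 = 107]
  row B: (38, 0, 1)   [0·107 + 1·38 = 38]
  107 = 2·38 + 31   → row C = row A − 2·row B = (31, 1, −2)   [check: 1·107 − 2·38 = 31]
  38 = 1·31 + 7   → row D = row B − 1·row C = (7, −1, 3)   [check: −1·107 + 3·38 = 7]
  31 = 4·7 + 3   → row E = row C − 4·row D = (3, 5, −14)   [check: 5·107 − 14·38 = 3]
  7 = 2·3 + 1   → row F = row D − 2·row E = (1, −11, 31)   [check: −11·107 + 31·38 = 1]
  3 = 3·1 + 0   → remainder 0, stop. gcd = 1 (last nonzero row F).
The gcd is 1, so 38 is invertible mod 107. The last nonzero row gives −11·107 + 31·38 = 1, so t = 31. So 38^(−1) ≡ 31 (mod 107). Verify: 38 · 31 = 1178 ≡ 1 (mod 107). ✓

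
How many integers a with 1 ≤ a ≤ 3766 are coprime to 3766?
The number of a ∈ {1, ..., 3766} with gcd(a, 3766) = 1 is by definition Euler's totient φ(3766). φ is multiplicative, with φ(p^e) = p^e − p^(e−1). Factorise 3766 = 2 · 7 · 269. Then
  φ(3766) = (2 − 1) · (7 − 1) · (269 − 1) = 1 · 6 · 268 = 1608.
So there are 1608 such integers.

Final answer: 1608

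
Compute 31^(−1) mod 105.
31^(−1) ≡ 61 (mod 105)

Apply the extended Euclidean algorithm to (105, 31), tracking rows (r, s, t) with s·105 + t·31 = r. Each division r_prev = q·r_cur + r_new produces the new row as (previous row) − q·(current row):
  row A: (105, 1, 0)   [1·105 + 0·31 = 105]
  row B: (31, 0, 1)   [0·105 + 1·31 = 31]
  105 = 3·31 + 12   → row C = row A − 3·row B = (12, 1, −3)   [check: 1·105 − 3·31 = 12]
  31 = 2·12 + 7   → row D = row B − 2·row C = (7, −2, 7)   [check: −2·105 + 7·31 = 7]
  12 = 1·7 + 5   → row E = row C − 1·row D = (5, 3, −10)   [check: 3·105 − 10·31 = 5]
  7 = 1·5 + 2   → row F = row D − 1·row E = (2, −5, 17)   [check: −5·105 + 17·31 = 2]
  5 = 2·2 + 1   → row G = row E − 2·row F = (1, 13, −44)   [check: 13·105 − 44·31 = 1]
  2 = 2·1 + 0   → remainder 0, stop. gcd = 1 (last nonzero row G).
The gcd is 1, so 31 is invertible mod 105. The last nonzero row gives 13·105 − 44·31 = 1, so t = −44. So 31^(−1) ≡ −44 ≡ 61 (mod 105). Verify: 31 · 61 = 1891 ≡ 1 (mod 105). ✓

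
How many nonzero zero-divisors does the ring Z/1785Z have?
Z/1785Z has 1016 nonzero zero-divisors

In Z/1785Z each nonzero element is either a unit (gcd with 1785 is 1) or a zero-divisor (gcd > 1). The number of units is φ(1785): factorise 1785 = 3 · 5 · 7 · 17, so φ(1785) = (3 − 1) · (5 − 1) · (7 − 1) · (17 − 1) = 2 · 4 · 6 · 16 = 768. The nonzero elements number 1785 − 1 = 1784. Hence the nonzero zero-divisors number 1784 − 768 = 1016.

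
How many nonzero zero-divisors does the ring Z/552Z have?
In Z/552Z each nonzero element is either a unit (gcd with 552 is 1) or a zero-divisor (gcd > 1). The number of units is φ(552): factorise 552 = 2^3 · 3 · 23, so φ(552) = (2^3 − 2^2) · (3 − 1) · (23 − 1) = 4 · 2 · 22 = 176. The nonzero elements number 552 − 1 = 551. Hence the nonzero zero-divisors number 551 − 176 = 375.

Final answer: Z/552Z has 375 nonzero zero-divisors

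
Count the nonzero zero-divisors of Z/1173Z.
In Z/1173Z each nonzero element is either a unit (gcd with 1173 is 1) or a zero-divisor (gcd > 1). The number of units is φ(1173): factorise 1173 = 3 · 17 · 23, so φ(1173) = (3 − 1) · (17 − 1) · (23 − 1) = 2 · 16 · 22 = 704. The nonzero elements number 1173 − 1 = 1172. Hence the nonzero zero-divisors number 1172 − 704 = 468.

Final answer: Z/1173Z has 468 nonzero zero-divisors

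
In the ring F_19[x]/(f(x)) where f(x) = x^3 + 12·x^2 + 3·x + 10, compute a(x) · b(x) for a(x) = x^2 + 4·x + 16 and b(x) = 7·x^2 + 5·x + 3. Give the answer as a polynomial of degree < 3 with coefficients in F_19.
a · b ≡ 4·x^2 + 4·x + 7 (mod f(x))

Multiply as integer polynomials: a · b = 7·x^4 + 33·x^3 + 135·x^2 + 92·x + 48. Reducing coefficients mod 19: a · b ≡ 7·x^4 + 14·x^3 + 2·x^2 + 16·x + 10. Now divide by f(x) = x^3 + 12·x^2 + 3·x + 10 in F_19[x], eliminating the leading term at each step:
  leading term 7·x^4: subtract (7·x)·f(x) = 7·x^4 + 8·x^3 + 2·x^2 + 13·x, leaving 6·x^3 + 3·x + 10 (coefficients mod 19)
  leading term 6·x^3: subtract (6)·f(x) = 6·x^3 + 15·x^2 + 18·x + 3, leaving 4·x^2 + 4·x + 7 (coefficients mod 19)
The degree is now < 3, so this is the remainder. Hence a · b ≡ 4·x^2 + 4·x + 7 in F_19[x]/(f).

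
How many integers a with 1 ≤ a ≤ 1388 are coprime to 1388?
The number of a ∈ {1, ..., 1388} with gcd(a, 1388) = 1 is by definition Euler's totient φ(1388). φ is multiplicative, with φ(p^e) = p^e − p^(e−1). Factorise 1388 = 2^2 · 347. Then
  φ(1388) = (2^2 − 2^1) · (347 − 1) = 2 · 346 = 692.
So there are 692 such integers.

Final answer: 692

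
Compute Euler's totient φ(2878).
φ(2878) = 1438

φ is multiplicative, with φ(p^e) = p^e − p^(e−1). Factorise 2878 = 2 · 1439. Then
  φ(2878) = (2 − 1) · (1439 − 1) = 1 · 1438 = 1438.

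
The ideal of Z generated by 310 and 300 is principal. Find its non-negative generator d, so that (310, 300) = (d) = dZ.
(310, 300) = (10); d = 10

In the PID Z, (a, b) is generated by gcd(a, b). Compute gcd(310, 300) with the extended Euclidean algorithm, tracking rows (r, s, t) with s·310 + t·300 = r:
  row A: (310, 1, 0)   [1·310 + 0·300 = 310]
  row B: (300, 0, 1)   [0·310 + 1·300 = 300]
  310 = 1·300 + 10   → row C = row A − 1·row B = (10, 1, −1)   [check: 1·310 − 1·300 = 10]
  300 = 30·10 + 0   → remainder 0, stop. gcd = 10 (last nonzero row C).
So gcd(310, 300) = 10, with Bézout identity 1·310 − 1·300 = 10. Containment (⊇): the Bézout identity exhibits 10 as an element of (310, 300), giving (10) ⊆ (310, 300). Containment (⊆): since 10 | 310 and 10 | 300 (310 = 10·31, 300 = 10·30), every Z-linear combination of 310 and 300 is divisible by 10, so (310, 300) ⊆ (10). Therefore (310, 300) = (10), d = 10.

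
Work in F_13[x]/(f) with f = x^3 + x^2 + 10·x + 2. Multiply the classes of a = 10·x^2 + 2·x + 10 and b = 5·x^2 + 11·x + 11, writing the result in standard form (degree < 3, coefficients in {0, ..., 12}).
Multiply as integer polynomials: a · b = 50·x^4 + 120·x^3 + 182·x^2 + 132·x + 110. Reducing coefficients mod 13: a · b ≡ 11·x^4 + 3·x^3 + 2·x + 6. Now divide by f(x) = x^3 + x^2 + 10·x + 2 in F_13[x], eliminating the leading term at each step:
  leading term 11·x^4: subtract (11·x)·f(x) = 11·x^4 + 11·x^3 + 6·x^2 + 9·x, leaving 5·x^3 + 7·x^2 + 6·x + 6 (coefficients mod 13)
  leading term 5·x^3: subtract (5)·f(x) = 5·x^3 + 5·x^2 + 11·x + 10, leaving 2·x^2 + 8·x + 9 (coefficients mod 13)
The degree is now < 3, so this is the remainder. Hence a · b ≡ 2·x^2 + 8·x + 9 in F_13[x]/(f).

Final answer: a · b ≡ 2·x^2 + 8·x + 9 (mod f(x))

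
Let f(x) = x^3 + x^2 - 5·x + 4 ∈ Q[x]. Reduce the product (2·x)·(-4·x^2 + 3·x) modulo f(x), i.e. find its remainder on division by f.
First multiply in Q[x] without reducing: a · b = -8·x^3 + 6·x^2. Now divide by f(x) = x^3 + x^2 - 5·x + 4, eliminating the leading term at each step:
  leading term -8·x^3: subtract (-8)·f(x) = -8·x^3 - 8·x^2 + 40·x - 32, leaving 14·x^2 - 40·x + 32
The degree is now < 3, so this is the remainder. Hence a · b ≡ 14·x^2 - 40·x + 32 in Q[x]/(f).

Final answer: a · b ≡ 14·x^2 - 40·x + 32 (mod f(x))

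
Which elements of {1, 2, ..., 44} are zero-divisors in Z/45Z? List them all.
An element a ∈ Z/45Z (with a ≠ 0) is a zero-divisor iff gcd(a, 45) > 1 (because a is a unit precisely when gcd(a, n) = 1, and in Z/nZ every nonzero, non-unit element is a zero-divisor). Scan a = 1, ..., 44 and keep those with gcd(a, 45) > 1:
  gcd(3, 45) = 3, gcd(5, 45) = 5, gcd(6, 45) = 3, gcd(9, 45) = 9, gcd(10, 45) = 5, gcd(12, 45) = 3, gcd(15, 45) = 15, gcd(18, 45) = 9, gcd(20, 45) = 5, gcd(21, 45) = 3, gcd(24, 45) = 3, gcd(25, 45) = 5, gcd(27, 45) = 9, gcd(30, 45) = 15, gcd(33, 45) = 3, gcd(35, 45) = 5, gcd(36, 45) = 9, gcd(39, 45) = 3, gcd(40, 45) = 5, gcd(42, 45) = 3.
All other a ∈ {1, ..., 44} have gcd(a, 45) = 1 and are units. So the nonzero zero-divisors are exactly the 20 values of a appearing in this scan.

Final answer: nonzero zero-divisors of Z/45Z = {3, 5, 6, 9, 10, 12, 15, 18, 20, 21, 24, 25, 27, 30, 33, 35, 36, 39, 40, 42}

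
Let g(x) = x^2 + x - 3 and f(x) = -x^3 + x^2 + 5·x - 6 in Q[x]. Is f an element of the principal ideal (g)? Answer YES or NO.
In Q[x] the ideal (g) consists of all multiples of g, so f ∈ (g) iff g | f, i.e. iff the remainder of f on division by g is 0. Divide f by g (g is monic, so eliminate the leading term of the running remainder at each step):
  leading term -x^3: subtract (-x)·g(x) = -x^3 - x^2 + 3·x, leaving 2·x^2 + 2·x - 6
  leading term 2·x^2: subtract (2)·g(x) = 2·x^2 + 2·x - 6, leaving 0
The remainder is 0, so f(x) = g(x) · h(x) with h(x) = 2 - x. Hence g | f, i.e. f ∈ (g).

Final answer: YES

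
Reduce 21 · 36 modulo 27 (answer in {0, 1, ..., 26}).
Reduce the factors first: 36 ≡ 9 (mod 27), so 21 · 36 ≡ 21 · 9 (mod 27). 21 · 9 = 189. Dividing by 27: 189 = 7·27 + 0. So (21 · 36) mod 27 = 0.

Final answer: 0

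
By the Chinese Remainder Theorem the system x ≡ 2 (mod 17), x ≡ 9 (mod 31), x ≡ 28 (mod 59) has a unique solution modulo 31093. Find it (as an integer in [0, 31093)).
x ≡ 7108 (mod 31093); the representative in [0, 31093) is 7108

The moduli 17, 31, 59 are pairwise coprime, so by the CRT there is a unique solution mod 17·31·59 = 31093.
Solve by successive substitution. Start with x ≡ 2 (mod 17).
  Combine with x ≡ 9 (mod 31): write x = 2 + 17·t and require 2 + 17·t ≡ 9 (mod 31), i.e. 17·t ≡ 9 − 2 ≡ 7 (mod 31). Since 17^(−1) ≡ 11 (mod 31), t ≡ 11·7 ≡ 15 (mod 31). So x ≡ 2 + 17·15 = 257 (mod 527).
  Combine with x ≡ 28 (mod 59): write x = 257 + 527·t and require 257 + 527·t ≡ 28 (mod 59), i.e. 527·t ≡ 28 − 257 ≡ 7 (mod 59). Since 527^(−1) ≡ 44 (mod 59) (527 ≡ 55 (mod 59)), t ≡ 44·7 ≡ 13 (mod 59). So x ≡ 257 + 527·13 = 7108 (mod 31093).
Unique solution in [0, 31093): x = 7108.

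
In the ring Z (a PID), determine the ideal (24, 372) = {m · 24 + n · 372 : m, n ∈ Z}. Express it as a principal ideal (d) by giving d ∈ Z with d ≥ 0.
In the PID Z, (a, b) is generated by gcd(a, b). Compute gcd(372, 24) with the extended Euclidean algorithm, tracking rows (r, s, t) with s·372 + t·24 = r:
  row A: (372, 1, 0)   [1·372 + 0·24 = 372]
  row B: (24, 0, 1)   [0·372 + 1·24 = 24]
  372 = 15·24 + 12   → row C = row A − 15·row B = (12, 1, −15)   [check: 1·372 − 15·24 = 12]
  24 = 2·12 + 0   → remainder 0, stop. gcd = 12 (last nonzero row C).
So gcd(24, 372) = 12, with Bézout identity 1·372 − 15·24 = 12. Containment (⊇): the Bézout identity exhibits 12 as an element of (24, 372), giving (12) ⊆ (24, 372). Containment (⊆): since 12 | 24 and 12 | 372 (24 = 12·2, 372 = 12·31), every Z-linear combination of 24 and 372 is divisible by 12, so (24, 372) ⊆ (12). Therefore (24, 372) = (12), d = 12.

Final answer: (24, 372) = (12); d = 12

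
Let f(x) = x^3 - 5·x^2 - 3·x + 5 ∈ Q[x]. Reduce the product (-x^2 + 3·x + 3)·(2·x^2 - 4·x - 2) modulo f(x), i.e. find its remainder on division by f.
a · b ≡ -10·x^2 - 8·x - 6 (mod f(x))

First multiply in Q[x] without reducing: a · b = -2·x^4 + 10·x^3 - 4·x^2 - 18·x - 6. Now divide by f(x) = x^3 - 5·x^2 - 3·x + 5, eliminating the leading term at each step:
  leading term -2·x^4: subtract (-2·x)·f(x) = -2·x^4 + 10·x^3 + 6·x^2 - 10·x, leaving -10·x^2 - 8·x - 6
The degree is now < 3, so this is the remainder. Hence a · b ≡ -10·x^2 - 8·x - 6 in Q[x]/(f).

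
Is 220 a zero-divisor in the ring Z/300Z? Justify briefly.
YES

gcd(220, 300) = 20 > 1, so 220 is not a unit in Z/300Z. In Z/nZ every nonzero non-unit is a zero-divisor: explicitly, take b = 300/gcd = 15 ≠ 0 (mod 300); then 220·15 = 3300 = 11·300, i.e. 220·15 ≡ 0 (mod 300). So 220 is a zero-divisor.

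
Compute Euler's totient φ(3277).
φ is multiplicative, with φ(p^e) = p^e − p^(e−1). Factorise 3277 = 29 · 113. Then
  φ(3277) = (29 − 1) · (113 − 1) = 28 · 112 = 3136.

Final answer: φ(3277) = 3136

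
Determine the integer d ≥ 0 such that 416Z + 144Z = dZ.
(416, 144) = (16); d = 16

In the PID Z, (a, b) is generated by gcd(a, b). Compute gcd(416, 144) with the extended Euclidean algorithm, tracking rows (r, s, t) with s·416 + t·144 = r:
  row A: (416, 1, 0)   [1·416 + 0·144 = 416]
  row B: (144, 0, 1)   [0·416 + 1·144 = 144]
  416 = 2·144 + 128   → row C = row A − 2·row B = (128, 1, −2)   [check: 1·416 − 2·144 = 128]
  144 = 1·128 + 16   → row D = row B − 1·row C = (16, −1, 3)   [check: −1·416 + 3·144 = 16]
  128 = 8·16 + 0   → remainder 0, stop. gcd = 16 (last nonzero row D).
So gcd(416, 144) = 16, with Bézout identity −1·416 + 3·144 = 16. Containment (⊇): the Bézout identity exhibits 16 as an element of (416, 144), giving (16) ⊆ (416, 144). Containment (⊆): since 16 | 416 and 16 | 144 (416 = 16·26, 144 = 16·9), every Z-linear combination of 416 and 144 is divisible by 16, so (416, 144) ⊆ (16). Therefore (416, 144) = (16), d = 16.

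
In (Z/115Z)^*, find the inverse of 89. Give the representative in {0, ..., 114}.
Apply the extended Euclidean algorithm to (115, 89), tracking rows (r, s, t) with s·115 + t·89 = r. Each division r_prev = q·r_cur + r_new produces the new row as (previous row) − q·(current row):
  row A: (115, 1, 0)   [1·115 + 0·89 = 115]
  row B: (89, 0, 1)   [0·115 + 1·89 = 89]
  115 = 1·89 + 26   → row C = row A − 1·row B = (26, 1, −1)   [check: 1·115 − 1·89 = 26]
  89 = 3·26 + 11   → row D = row B − 3·row C = (11, −3, 4)   [check: −3·115 + 4·89 = 11]
  26 = 2·11 + 4   → row E = row C − 2·row D = (4, 7, −9)   [check: 7·115 − 9·89 = 4]
  11 = 2·4 + 3   → row F = row D − 2·row E = (3, −17, 22)   [check: −17·115 + 22·89 = 3]
  4 = 1·3 + 1   → row G = row E − 1·row F = (1, 24, −31)   [check: 24·115 − 31·89 = 1]
  3 = 3·1 + 0   → remainder 0, stop. gcd = 1 (last nonzero row G).
The gcd is 1, so 89 is invertible mod 115. The last nonzero row gives 24·115 − 31·89 = 1, so t = −31. So 89^(−1) ≡ −31 ≡ 84 (mod 115). Verify: 89 · 84 = 7476 ≡ 1 (mod 115). ✓

Final answer: 89^(−1) ≡ 84 (mod 115)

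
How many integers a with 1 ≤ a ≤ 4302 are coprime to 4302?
1428

The number of a ∈ {1, ..., 4302} with gcd(a, 4302) = 1 is by definition Euler's totient φ(4302). φ is multiplicative, with φ(p^e) = p^e − p^(e−1). Factorise 4302 = 2 · 3^2 · 239. Then
  φ(4302) = (2 − 1) · (3^2 − 3^1) · (239 − 1) = 1 · 6 · 238 = 1428.
So there are 1428 such integers.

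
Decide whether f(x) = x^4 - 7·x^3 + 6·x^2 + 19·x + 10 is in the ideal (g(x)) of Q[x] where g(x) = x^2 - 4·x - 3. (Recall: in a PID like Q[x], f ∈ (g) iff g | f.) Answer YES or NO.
NO

In Q[x] the ideal (g) consists of all multiples of g, so f ∈ (g) iff g | f, i.e. iff the remainder of f on division by g is 0. Divide f by g (g is monic, so eliminate the leading term of the running remainder at each step):
  leading term x^4: subtract (x^2)·g(x) = x^4 - 4·x^3 - 3·x^2, leaving -3·x^3 + 9·x^2 + 19·x + 10
  leading term -3·x^3: subtract (-3·x)·g(x) = -3·x^3 + 12·x^2 + 9·x, leaving -3·x^2 + 10·x + 10
  leading term -3·x^2: subtract (-3)·g(x) = -3·x^2 + 12·x + 9, leaving 1 - 2·x
The remainder r(x) = 1 - 2·x ≠ 0 (and deg r < deg g), so g ∤ f, i.e. f ∉ (g).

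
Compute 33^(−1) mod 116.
33^(−1) ≡ 109 (mod 116)

Apply the extended Euclidean algorithm to (116, 33), tracking rows (r, s, t) with s·116 + t·33 = r. Each division r_prev = q·r_cur + r_new produces the new row as (previous row) − q·(current row):
  row A: (116, 1, 0)   [1·116 + 0·33 = 116]
  row B: (33, 0, 1)   [0·116 + 1·33 = 33]
  116 = 3·33 + 17   → row C = row A − 3·row B = (17, 1, −3)   [check: 1·116 − 3·33 = 17]
  33 = 1·17 + 16   → row D = row B − 1·row C = (16, −1, 4)   [check: −1·116 + 4·33 = 16]
  17 = 1·16 + 1   → row E = row C − 1·row D = (1, 2, −7)   [check: 2·116 − 7·33 = 1]
  16 = 16·1 + 0   → remainder 0, stop. gcd = 1 (last nonzero row E).
The gcd is 1, so 33 is invertible mod 116. The last nonzero row gives 2·116 − 7·33 = 1, so t = −7. So 33^(−1) ≡ −7 ≡ 109 (mod 116). Verify: 33 · 109 = 3597 ≡ 1 (mod 116). ✓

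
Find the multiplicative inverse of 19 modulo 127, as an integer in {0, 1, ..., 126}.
19^(−1) ≡ 107 (mod 127)

Apply the extended Euclidean algorithm to (127, 19), tracking rows (r, s, t) with s·127 + t·19 = r. Each division r_prev = q·r_cur + r_new produces the new row as (previous row) − q·(current row):
  row A: (127, 1, 0)   [1·127 + 0·19 = 127]
  row B: (19, 0, 1)   [0·127 + 1·19 = 19]
  127 = 6·19 + 13   → row C = row A − 6·row B = (13, 1, −6)   [check: 1·127 − 6·19 = 13]
  19 = 1·13 + 6   → row D = row B − 1·row C = (6, −1, 7)   [check: −1·127 + 7·19 = 6]
  13 = 2·6 + 1   → row E = row C − 2·row D = (1, 3, −20)   [check: 3·127 − 20·19 = 1]
  6 = 6·1 + 0   → remainder 0, stop. gcd = 1 (last nonzero row E).
The gcd is 1, so 19 is invertible mod 127. The last nonzero row gives 3·127 − 20·19 = 1, so t = −20. So 19^(−1) ≡ −20 ≡ 107 (mod 127). Verify: 19 · 107 = 2033 ≡ 1 (mod 127). ✓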